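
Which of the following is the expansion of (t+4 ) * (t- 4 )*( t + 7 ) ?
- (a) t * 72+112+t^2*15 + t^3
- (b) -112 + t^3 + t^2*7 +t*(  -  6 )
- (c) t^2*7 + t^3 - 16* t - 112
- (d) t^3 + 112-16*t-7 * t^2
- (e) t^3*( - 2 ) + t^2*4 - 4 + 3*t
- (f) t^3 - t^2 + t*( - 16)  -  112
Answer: c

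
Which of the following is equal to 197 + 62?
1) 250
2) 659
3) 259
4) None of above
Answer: 3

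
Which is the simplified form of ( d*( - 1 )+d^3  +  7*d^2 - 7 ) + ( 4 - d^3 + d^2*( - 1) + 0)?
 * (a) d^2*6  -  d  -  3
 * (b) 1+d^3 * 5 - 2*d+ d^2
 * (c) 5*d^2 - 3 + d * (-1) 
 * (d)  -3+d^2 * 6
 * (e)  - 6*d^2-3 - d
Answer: a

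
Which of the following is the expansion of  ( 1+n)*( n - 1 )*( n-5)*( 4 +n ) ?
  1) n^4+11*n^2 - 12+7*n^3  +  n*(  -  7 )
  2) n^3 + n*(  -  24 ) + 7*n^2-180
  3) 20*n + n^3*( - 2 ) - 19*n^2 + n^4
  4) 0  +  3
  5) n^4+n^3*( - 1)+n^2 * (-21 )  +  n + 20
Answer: 5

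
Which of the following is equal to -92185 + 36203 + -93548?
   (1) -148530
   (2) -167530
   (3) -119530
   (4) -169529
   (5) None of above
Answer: 5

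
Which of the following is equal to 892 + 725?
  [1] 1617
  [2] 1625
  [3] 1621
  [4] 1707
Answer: 1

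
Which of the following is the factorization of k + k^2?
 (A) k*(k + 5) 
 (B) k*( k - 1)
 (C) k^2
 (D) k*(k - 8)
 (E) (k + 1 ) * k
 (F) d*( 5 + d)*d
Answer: E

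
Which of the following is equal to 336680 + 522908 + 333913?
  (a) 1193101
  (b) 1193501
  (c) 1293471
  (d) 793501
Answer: b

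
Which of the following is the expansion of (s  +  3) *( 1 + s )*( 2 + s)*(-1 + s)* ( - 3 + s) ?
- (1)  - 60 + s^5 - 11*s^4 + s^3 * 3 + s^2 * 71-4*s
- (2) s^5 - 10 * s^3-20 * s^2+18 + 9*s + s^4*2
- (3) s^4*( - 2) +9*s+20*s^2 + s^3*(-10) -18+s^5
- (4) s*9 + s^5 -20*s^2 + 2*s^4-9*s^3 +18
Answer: 2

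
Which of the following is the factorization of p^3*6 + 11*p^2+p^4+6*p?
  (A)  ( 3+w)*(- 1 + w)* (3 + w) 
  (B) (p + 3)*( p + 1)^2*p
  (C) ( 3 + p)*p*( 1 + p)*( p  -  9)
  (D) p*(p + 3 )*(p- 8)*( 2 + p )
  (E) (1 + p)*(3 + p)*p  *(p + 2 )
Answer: E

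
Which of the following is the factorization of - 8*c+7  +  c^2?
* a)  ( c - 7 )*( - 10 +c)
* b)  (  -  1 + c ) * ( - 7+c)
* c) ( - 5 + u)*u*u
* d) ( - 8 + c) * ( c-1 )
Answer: b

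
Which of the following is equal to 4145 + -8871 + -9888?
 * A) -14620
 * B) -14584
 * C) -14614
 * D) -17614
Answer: C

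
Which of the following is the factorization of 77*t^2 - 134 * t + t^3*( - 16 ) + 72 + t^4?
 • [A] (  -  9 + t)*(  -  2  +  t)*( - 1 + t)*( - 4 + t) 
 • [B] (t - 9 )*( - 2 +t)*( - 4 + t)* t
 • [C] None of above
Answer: A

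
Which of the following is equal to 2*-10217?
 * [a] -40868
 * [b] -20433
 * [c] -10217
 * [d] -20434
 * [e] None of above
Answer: d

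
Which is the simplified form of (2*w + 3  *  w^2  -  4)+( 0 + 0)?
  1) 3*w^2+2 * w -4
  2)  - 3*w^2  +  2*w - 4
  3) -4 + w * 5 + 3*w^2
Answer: 1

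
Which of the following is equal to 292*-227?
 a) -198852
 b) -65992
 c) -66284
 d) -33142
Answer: c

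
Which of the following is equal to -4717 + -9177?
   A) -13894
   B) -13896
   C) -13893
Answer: A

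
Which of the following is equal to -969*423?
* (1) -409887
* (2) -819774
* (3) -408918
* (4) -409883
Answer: 1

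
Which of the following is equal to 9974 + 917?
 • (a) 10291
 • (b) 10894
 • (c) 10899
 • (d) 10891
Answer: d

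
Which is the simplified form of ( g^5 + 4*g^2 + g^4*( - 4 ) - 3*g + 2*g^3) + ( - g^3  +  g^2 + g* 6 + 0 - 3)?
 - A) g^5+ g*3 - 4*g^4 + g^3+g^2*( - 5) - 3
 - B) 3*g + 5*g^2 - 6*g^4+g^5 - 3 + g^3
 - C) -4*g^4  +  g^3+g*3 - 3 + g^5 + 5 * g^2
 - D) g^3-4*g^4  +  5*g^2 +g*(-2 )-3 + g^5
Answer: C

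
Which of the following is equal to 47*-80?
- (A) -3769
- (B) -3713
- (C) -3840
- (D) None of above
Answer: D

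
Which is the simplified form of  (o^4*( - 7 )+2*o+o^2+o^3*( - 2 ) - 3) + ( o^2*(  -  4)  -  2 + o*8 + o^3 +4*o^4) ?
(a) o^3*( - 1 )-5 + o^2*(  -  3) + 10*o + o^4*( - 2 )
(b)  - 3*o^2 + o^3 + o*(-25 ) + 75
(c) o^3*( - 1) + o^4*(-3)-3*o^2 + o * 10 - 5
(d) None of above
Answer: c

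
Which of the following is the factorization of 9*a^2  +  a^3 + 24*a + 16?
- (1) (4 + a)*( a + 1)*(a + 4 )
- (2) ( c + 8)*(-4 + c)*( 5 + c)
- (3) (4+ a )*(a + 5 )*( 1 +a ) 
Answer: 1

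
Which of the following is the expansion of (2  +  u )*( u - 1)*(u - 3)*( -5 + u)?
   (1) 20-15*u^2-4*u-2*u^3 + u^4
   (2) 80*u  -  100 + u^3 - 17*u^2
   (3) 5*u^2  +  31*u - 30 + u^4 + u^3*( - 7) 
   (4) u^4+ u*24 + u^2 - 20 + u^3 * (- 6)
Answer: 3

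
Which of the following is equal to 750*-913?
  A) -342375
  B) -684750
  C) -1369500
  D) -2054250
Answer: B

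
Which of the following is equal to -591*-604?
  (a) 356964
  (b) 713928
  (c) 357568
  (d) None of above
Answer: a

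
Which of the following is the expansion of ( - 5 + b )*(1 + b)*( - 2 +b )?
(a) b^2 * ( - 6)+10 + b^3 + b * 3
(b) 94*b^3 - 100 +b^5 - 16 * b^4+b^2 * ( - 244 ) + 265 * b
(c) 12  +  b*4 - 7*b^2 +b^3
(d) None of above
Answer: a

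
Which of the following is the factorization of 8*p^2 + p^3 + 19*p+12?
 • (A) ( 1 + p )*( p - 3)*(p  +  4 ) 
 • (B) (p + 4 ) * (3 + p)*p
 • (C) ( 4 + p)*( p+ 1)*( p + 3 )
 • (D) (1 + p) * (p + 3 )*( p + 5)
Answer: C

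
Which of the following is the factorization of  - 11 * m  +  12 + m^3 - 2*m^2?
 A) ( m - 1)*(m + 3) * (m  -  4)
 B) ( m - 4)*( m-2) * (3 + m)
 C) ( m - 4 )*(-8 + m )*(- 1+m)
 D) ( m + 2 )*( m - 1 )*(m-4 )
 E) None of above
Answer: A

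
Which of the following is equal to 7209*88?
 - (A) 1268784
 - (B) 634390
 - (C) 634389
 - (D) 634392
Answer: D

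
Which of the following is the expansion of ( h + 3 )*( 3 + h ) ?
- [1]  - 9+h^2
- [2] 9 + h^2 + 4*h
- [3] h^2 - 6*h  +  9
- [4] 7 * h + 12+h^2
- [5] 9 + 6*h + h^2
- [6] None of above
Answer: 5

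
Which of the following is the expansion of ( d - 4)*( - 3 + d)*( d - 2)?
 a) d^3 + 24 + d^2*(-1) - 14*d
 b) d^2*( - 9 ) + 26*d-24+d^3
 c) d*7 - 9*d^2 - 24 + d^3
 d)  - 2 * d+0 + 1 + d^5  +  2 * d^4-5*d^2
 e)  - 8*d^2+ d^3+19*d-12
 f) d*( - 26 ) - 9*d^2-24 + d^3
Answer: b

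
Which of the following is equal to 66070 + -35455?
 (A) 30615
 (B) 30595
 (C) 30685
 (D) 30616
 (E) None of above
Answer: A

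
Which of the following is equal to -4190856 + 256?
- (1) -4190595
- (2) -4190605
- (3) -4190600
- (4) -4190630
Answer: 3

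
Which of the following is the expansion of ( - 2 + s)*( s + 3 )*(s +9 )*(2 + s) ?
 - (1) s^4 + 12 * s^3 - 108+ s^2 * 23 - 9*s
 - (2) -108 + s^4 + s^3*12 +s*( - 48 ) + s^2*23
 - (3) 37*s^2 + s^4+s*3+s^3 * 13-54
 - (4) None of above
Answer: 2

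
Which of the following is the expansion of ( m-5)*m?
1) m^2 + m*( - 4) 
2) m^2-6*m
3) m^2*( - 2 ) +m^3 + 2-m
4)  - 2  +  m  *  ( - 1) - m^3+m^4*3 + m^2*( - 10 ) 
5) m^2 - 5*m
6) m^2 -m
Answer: 5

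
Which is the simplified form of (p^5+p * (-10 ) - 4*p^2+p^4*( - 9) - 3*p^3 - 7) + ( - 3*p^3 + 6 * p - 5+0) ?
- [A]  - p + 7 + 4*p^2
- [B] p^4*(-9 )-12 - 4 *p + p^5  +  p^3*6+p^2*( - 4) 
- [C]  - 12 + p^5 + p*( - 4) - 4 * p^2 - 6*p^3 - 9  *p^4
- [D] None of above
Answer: C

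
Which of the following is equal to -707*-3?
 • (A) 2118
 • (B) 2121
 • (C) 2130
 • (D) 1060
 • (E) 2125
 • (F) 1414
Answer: B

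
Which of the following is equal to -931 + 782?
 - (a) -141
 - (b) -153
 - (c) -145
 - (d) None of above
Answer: d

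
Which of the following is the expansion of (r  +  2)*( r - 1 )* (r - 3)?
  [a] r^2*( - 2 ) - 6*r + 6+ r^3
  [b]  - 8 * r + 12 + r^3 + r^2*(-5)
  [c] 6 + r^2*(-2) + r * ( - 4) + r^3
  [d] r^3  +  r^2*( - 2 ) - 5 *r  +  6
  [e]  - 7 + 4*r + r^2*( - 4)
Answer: d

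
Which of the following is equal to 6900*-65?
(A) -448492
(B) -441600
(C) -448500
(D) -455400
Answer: C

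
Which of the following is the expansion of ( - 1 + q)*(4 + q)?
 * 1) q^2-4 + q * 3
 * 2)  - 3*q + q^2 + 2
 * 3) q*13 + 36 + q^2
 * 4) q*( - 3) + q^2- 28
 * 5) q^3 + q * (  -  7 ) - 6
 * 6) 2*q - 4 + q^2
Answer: 1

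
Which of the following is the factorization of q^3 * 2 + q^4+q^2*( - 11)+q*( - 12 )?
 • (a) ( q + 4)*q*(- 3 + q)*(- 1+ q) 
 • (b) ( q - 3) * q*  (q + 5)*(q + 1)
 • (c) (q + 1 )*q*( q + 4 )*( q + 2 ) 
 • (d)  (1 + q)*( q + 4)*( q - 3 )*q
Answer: d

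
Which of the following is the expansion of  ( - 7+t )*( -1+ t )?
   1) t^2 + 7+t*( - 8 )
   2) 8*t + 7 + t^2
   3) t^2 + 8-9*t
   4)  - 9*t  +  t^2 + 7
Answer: 1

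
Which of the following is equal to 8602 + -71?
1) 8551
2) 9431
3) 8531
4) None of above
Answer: 3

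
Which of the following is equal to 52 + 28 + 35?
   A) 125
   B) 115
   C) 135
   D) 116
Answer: B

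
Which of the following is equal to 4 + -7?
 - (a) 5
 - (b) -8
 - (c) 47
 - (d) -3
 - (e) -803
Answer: d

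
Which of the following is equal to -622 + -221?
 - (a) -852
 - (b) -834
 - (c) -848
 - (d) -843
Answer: d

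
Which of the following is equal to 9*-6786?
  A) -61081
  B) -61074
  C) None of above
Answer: B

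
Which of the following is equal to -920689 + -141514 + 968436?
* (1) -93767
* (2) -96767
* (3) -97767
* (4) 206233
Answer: 1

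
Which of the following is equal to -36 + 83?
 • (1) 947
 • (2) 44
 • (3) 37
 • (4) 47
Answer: 4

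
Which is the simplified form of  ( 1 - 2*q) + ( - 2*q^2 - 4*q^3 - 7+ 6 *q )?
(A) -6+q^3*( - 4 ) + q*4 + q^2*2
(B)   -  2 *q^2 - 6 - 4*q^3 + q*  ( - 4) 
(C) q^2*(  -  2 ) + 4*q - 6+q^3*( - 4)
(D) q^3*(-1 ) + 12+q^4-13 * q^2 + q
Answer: C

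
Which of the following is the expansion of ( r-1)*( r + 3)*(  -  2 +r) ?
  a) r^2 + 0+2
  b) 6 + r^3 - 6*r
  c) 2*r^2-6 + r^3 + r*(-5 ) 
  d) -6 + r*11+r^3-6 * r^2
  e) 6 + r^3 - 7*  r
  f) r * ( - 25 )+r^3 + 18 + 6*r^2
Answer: e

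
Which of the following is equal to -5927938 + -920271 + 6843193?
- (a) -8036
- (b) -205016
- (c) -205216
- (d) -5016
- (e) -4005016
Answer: d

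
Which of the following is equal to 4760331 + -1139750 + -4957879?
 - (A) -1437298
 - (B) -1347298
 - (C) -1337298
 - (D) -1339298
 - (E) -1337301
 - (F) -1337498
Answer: C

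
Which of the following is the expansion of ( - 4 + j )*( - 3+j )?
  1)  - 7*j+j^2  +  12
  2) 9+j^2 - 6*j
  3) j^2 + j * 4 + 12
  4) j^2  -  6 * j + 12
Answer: 1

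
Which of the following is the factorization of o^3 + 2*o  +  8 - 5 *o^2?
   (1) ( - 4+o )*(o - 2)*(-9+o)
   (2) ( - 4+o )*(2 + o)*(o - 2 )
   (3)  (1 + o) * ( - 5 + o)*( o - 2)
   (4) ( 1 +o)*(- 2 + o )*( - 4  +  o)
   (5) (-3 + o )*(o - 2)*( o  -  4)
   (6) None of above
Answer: 4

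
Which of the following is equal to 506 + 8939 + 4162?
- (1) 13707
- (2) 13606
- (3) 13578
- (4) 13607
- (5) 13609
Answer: 4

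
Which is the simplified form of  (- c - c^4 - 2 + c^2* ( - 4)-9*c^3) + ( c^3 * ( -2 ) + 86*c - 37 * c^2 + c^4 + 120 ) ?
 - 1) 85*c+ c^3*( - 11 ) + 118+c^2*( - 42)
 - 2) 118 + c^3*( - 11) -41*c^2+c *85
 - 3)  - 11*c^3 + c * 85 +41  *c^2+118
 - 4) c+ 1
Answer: 2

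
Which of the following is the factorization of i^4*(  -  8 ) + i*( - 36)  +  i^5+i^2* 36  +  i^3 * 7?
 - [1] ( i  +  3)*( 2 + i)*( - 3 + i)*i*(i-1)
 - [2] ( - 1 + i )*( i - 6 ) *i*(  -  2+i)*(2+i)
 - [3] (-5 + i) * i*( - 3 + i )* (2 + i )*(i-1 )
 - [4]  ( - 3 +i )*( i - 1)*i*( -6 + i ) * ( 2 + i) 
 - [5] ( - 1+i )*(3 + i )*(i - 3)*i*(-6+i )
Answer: 4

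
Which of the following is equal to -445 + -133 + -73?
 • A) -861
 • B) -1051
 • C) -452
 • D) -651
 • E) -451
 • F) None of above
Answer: D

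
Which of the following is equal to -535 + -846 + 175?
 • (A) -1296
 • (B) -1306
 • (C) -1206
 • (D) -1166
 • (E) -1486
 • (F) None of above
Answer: C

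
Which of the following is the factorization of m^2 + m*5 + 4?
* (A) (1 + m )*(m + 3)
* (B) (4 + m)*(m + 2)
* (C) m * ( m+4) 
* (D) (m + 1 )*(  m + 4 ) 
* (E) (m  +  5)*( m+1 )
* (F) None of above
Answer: D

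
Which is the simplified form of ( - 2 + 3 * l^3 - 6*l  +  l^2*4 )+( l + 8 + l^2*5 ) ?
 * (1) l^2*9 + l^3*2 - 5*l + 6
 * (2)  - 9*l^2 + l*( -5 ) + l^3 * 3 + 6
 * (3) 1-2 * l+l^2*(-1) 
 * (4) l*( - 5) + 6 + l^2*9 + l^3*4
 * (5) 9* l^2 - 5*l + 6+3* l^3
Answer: 5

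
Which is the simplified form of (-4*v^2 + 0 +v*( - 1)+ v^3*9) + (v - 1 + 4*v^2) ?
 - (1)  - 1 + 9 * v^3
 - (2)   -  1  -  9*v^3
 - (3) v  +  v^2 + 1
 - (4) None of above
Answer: 1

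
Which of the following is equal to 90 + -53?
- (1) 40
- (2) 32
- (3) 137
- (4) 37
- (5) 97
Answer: 4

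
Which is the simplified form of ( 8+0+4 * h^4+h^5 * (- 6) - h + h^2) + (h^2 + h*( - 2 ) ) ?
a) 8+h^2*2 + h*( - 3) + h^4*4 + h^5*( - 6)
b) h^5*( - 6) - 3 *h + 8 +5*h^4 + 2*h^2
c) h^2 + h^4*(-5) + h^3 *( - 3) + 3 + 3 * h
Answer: a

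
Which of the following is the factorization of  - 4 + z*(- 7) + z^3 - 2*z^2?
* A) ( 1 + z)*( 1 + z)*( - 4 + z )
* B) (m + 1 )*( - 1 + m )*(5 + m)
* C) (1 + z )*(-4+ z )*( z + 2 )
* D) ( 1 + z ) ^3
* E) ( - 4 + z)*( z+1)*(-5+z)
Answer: A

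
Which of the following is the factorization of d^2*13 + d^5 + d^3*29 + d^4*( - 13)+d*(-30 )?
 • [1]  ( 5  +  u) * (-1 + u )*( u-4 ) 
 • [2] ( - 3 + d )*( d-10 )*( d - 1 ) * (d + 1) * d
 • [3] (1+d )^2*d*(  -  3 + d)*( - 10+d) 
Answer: 2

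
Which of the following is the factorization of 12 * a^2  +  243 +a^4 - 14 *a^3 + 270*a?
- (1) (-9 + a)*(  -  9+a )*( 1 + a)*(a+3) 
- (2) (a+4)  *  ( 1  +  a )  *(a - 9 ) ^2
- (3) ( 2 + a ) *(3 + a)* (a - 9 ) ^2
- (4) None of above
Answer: 1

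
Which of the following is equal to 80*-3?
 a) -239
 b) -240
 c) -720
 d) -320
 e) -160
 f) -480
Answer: b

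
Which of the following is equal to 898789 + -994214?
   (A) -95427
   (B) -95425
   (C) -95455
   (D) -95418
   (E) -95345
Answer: B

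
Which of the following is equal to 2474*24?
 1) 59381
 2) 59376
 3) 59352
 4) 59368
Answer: 2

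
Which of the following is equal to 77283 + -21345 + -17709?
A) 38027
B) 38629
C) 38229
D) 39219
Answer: C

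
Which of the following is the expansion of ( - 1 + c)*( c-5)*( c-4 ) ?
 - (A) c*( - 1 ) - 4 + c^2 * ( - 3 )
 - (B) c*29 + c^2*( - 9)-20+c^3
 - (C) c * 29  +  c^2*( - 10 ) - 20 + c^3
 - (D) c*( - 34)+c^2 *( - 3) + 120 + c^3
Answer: C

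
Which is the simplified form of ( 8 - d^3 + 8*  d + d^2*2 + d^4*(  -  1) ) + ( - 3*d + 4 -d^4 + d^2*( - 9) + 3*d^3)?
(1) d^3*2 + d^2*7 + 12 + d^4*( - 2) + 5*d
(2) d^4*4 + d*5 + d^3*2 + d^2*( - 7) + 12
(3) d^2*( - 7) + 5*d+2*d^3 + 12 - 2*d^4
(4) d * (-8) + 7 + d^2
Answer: 3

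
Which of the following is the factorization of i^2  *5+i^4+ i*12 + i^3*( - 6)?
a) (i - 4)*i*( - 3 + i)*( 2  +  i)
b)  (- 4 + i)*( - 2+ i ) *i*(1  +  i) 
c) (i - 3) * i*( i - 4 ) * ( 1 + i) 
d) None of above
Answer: c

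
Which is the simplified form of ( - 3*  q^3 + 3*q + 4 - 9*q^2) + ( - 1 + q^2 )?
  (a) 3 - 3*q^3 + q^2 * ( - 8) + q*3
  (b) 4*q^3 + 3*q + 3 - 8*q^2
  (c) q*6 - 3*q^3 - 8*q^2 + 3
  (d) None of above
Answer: a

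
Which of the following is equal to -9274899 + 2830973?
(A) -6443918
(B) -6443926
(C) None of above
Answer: B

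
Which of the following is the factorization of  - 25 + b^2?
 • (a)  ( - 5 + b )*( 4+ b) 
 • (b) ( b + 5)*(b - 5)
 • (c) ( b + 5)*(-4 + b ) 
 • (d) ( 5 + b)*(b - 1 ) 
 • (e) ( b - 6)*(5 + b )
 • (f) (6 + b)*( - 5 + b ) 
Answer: b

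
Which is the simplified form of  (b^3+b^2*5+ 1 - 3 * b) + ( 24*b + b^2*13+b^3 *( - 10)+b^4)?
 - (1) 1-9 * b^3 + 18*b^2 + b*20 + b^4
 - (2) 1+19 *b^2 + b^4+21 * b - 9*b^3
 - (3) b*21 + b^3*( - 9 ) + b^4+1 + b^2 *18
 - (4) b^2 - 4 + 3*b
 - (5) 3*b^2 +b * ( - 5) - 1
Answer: 3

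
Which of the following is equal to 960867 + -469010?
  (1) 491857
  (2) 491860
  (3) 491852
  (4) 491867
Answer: 1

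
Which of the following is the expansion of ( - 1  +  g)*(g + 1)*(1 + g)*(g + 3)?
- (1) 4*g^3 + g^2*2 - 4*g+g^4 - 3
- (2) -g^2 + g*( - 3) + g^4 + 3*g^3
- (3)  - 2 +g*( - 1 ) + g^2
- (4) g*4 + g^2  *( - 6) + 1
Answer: 1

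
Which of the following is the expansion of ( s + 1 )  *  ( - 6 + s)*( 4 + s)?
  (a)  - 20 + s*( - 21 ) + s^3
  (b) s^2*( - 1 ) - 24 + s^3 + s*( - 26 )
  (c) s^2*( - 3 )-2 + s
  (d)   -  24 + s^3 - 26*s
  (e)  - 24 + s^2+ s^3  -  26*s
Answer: b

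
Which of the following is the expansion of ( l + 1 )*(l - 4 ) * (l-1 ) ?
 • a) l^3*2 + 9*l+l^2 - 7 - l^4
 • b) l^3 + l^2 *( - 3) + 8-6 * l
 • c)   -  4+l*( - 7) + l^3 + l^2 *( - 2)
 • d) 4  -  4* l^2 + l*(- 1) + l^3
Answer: d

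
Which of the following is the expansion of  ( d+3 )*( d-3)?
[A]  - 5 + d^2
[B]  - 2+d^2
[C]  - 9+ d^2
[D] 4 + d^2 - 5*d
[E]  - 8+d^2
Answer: C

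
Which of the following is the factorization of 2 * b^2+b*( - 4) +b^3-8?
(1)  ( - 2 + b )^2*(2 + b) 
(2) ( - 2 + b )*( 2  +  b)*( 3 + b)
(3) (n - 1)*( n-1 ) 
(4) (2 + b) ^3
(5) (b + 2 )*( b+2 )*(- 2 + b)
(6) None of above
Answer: 5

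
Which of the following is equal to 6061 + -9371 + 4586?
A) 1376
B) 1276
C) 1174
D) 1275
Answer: B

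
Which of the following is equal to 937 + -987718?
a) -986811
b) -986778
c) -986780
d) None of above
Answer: d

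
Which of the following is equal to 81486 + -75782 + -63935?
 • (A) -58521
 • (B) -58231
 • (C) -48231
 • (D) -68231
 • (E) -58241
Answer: B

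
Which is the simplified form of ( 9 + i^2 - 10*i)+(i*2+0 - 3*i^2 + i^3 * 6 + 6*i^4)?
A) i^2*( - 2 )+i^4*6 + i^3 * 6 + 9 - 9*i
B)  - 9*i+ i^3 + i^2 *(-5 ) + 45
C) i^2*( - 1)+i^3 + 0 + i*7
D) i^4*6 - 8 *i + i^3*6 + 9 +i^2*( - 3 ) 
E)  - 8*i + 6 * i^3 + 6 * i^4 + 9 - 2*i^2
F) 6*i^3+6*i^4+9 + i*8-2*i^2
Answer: E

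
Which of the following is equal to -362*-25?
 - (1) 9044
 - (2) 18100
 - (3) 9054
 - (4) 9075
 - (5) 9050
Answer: 5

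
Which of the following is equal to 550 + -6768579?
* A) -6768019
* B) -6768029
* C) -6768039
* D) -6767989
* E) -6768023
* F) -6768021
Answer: B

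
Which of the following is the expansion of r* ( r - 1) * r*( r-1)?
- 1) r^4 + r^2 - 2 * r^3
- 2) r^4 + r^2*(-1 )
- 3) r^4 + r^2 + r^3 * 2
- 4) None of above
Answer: 1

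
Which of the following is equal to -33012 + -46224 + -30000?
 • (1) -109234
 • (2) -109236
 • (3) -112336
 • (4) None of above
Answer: 2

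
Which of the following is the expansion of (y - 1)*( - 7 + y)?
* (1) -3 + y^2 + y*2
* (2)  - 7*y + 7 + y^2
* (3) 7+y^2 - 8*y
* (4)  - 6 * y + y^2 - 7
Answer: 3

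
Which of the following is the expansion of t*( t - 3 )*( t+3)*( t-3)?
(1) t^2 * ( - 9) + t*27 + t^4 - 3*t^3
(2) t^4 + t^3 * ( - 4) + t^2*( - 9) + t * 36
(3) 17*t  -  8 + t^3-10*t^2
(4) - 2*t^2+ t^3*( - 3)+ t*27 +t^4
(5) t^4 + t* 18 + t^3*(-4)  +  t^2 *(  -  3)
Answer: 1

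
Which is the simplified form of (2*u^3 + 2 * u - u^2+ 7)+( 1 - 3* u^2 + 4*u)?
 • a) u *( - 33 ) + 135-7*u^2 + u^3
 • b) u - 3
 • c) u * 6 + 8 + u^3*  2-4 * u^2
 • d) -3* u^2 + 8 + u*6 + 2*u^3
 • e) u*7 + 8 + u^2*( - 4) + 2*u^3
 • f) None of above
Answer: c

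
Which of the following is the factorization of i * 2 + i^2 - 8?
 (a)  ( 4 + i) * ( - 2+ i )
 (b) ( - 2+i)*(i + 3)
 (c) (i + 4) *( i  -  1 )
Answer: a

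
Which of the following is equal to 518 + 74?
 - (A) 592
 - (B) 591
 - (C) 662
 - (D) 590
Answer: A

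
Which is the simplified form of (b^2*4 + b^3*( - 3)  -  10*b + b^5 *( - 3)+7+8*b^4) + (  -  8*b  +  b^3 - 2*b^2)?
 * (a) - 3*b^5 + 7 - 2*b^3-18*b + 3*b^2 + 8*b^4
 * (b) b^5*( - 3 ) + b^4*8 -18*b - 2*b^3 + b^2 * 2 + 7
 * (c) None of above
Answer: b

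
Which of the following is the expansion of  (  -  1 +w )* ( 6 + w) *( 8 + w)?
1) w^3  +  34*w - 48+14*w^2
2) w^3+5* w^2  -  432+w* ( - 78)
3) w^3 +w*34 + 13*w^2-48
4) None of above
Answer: 3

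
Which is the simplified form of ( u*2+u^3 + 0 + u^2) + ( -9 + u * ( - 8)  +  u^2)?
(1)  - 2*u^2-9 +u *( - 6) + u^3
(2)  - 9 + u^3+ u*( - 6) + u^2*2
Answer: 2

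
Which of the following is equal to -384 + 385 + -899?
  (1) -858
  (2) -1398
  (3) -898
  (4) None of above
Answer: 3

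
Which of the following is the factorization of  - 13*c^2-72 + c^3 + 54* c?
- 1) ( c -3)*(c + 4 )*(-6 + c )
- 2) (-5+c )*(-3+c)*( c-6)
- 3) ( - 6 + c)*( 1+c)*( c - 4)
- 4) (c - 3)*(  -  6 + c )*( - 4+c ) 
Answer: 4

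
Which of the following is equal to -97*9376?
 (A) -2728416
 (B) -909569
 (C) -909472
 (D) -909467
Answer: C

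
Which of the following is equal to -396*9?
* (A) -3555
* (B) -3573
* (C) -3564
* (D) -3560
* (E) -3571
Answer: C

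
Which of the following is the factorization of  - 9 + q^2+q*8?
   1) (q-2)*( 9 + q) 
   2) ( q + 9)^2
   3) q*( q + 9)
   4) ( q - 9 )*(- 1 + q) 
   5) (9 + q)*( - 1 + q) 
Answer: 5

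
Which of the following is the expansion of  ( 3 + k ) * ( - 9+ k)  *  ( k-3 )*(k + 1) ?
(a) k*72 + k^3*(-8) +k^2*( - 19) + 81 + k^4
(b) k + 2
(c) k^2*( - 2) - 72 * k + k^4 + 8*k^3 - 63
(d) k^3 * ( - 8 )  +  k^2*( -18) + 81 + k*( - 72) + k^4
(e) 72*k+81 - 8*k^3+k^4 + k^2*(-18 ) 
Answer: e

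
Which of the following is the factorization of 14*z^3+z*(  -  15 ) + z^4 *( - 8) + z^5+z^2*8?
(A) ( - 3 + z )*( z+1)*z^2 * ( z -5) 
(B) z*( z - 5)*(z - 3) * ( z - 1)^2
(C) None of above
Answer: C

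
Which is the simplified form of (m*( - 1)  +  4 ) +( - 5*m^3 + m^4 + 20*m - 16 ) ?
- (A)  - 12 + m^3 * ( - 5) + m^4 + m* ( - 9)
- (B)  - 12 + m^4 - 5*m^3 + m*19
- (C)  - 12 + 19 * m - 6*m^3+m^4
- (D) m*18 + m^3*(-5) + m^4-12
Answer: B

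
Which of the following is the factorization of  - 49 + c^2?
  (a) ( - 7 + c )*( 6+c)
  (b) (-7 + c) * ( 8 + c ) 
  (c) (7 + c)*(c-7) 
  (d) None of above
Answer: c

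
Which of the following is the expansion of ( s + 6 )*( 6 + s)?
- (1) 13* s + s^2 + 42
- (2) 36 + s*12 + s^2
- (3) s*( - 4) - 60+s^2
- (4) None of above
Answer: 2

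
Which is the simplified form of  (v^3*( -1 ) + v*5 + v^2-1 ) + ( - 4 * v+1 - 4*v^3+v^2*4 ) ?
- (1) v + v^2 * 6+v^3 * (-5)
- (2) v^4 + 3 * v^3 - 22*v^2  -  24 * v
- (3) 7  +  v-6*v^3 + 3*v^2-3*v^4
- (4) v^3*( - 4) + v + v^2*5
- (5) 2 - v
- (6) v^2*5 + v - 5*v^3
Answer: 6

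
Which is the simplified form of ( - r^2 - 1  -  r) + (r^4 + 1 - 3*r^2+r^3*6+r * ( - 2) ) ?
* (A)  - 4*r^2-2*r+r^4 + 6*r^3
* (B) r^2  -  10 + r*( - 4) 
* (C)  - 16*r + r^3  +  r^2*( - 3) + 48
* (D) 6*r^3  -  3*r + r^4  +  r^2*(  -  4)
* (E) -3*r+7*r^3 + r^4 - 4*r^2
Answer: D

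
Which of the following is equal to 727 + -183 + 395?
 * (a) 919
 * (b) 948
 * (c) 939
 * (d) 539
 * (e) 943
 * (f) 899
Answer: c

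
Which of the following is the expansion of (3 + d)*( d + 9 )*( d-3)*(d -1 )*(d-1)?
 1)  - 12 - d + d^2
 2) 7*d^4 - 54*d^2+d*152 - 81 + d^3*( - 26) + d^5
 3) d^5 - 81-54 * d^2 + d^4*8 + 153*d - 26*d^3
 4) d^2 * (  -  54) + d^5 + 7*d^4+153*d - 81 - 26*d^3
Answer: 4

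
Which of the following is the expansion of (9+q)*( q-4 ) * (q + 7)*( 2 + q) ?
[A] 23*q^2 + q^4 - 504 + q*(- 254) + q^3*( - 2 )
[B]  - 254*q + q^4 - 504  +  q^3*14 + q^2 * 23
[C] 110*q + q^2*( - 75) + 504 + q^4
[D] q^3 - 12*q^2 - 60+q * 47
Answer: B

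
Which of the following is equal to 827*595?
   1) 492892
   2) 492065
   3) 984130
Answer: 2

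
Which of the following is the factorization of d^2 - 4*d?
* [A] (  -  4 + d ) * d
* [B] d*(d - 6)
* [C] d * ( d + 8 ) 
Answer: A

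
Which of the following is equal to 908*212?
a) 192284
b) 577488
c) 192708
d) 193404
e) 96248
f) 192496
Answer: f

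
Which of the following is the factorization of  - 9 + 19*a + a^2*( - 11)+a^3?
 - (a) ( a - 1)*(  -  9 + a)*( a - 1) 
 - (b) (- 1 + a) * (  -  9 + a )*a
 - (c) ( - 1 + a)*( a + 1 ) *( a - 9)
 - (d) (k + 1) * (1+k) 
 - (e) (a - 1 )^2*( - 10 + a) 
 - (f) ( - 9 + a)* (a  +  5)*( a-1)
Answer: a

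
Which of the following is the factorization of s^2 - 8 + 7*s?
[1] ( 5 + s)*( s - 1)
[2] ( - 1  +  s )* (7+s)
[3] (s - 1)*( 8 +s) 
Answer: 3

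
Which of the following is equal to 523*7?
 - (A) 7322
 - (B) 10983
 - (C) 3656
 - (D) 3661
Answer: D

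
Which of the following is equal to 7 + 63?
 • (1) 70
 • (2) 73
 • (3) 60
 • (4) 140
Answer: 1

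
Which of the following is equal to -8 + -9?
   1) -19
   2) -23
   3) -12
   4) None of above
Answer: 4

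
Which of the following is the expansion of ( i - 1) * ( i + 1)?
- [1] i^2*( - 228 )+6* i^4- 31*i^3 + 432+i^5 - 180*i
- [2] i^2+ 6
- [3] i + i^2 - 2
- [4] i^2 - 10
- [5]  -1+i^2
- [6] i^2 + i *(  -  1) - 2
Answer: 5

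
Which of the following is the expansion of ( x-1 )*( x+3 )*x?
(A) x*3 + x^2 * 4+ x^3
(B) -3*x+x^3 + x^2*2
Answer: B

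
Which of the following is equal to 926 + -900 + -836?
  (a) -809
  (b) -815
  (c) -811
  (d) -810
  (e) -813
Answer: d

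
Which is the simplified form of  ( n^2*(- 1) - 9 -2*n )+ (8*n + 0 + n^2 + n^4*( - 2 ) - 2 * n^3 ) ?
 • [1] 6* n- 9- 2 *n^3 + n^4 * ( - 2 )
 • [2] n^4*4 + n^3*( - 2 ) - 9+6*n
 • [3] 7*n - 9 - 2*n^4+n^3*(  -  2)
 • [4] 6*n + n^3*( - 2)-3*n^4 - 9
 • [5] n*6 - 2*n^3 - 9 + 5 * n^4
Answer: 1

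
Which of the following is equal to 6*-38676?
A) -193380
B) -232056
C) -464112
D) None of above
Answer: B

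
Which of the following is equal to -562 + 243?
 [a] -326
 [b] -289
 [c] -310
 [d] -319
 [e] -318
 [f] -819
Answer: d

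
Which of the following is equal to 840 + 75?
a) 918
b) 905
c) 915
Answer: c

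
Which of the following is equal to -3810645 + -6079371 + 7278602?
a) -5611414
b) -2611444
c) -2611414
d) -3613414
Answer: c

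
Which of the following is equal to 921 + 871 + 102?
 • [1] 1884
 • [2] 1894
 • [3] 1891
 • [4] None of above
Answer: 2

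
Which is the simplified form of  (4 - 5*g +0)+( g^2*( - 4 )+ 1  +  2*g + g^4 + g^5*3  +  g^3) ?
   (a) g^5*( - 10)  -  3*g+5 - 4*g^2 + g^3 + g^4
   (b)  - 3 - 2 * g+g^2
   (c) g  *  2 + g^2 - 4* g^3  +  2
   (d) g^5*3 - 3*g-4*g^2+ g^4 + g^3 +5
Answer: d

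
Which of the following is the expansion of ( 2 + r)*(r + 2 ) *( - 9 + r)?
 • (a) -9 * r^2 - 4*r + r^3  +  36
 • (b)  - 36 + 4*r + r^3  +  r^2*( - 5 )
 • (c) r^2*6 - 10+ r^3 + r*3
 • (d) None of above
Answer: d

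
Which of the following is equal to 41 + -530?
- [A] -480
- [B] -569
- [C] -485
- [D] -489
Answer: D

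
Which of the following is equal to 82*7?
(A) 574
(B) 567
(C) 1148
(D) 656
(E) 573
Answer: A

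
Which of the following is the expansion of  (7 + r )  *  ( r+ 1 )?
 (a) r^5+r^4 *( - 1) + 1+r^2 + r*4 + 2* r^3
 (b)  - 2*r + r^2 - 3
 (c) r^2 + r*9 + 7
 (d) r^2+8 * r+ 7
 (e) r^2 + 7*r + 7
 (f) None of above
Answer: d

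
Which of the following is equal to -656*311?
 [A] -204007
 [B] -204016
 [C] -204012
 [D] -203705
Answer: B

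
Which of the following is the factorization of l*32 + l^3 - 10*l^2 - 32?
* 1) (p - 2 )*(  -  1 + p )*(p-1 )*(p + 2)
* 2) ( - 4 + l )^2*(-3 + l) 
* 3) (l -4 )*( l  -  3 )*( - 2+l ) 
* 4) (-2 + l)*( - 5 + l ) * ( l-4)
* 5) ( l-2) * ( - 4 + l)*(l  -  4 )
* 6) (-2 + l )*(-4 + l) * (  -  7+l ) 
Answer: 5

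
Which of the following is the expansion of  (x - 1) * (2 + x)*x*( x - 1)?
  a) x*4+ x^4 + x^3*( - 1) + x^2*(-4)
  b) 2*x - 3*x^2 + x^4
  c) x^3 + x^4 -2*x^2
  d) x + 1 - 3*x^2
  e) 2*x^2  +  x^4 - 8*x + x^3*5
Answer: b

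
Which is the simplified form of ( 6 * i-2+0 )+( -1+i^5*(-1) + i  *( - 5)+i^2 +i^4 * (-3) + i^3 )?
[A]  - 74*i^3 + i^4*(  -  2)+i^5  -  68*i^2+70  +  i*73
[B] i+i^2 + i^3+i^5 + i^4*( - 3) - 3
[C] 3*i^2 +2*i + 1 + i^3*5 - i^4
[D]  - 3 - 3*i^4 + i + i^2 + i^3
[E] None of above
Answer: E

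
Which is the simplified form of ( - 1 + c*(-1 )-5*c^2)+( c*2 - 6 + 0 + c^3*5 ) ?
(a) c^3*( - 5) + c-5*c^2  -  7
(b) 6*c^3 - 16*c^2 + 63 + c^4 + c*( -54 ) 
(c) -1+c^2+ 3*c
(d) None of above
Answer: d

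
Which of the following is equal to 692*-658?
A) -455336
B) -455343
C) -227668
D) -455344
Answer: A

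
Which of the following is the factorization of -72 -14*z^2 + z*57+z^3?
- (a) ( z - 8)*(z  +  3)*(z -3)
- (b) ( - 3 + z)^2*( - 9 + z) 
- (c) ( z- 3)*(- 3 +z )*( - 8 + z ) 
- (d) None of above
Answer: c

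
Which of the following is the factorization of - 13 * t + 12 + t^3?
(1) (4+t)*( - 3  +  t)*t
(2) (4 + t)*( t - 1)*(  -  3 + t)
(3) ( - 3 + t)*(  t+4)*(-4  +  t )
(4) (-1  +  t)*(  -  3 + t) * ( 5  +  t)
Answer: 2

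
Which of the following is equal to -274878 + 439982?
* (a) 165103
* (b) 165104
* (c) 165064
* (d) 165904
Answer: b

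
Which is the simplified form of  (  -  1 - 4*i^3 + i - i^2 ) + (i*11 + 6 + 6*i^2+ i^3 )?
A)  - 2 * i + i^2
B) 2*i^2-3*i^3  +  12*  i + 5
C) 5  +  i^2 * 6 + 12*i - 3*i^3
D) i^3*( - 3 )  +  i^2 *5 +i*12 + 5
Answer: D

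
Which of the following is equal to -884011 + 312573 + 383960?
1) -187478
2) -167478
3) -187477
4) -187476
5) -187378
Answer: 1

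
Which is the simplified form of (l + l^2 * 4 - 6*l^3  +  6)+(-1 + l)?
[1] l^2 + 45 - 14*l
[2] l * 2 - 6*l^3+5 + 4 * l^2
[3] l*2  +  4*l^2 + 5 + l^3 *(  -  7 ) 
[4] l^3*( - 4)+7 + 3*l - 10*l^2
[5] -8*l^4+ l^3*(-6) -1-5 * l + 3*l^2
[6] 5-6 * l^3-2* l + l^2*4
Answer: 2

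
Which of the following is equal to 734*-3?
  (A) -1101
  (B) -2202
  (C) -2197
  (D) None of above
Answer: B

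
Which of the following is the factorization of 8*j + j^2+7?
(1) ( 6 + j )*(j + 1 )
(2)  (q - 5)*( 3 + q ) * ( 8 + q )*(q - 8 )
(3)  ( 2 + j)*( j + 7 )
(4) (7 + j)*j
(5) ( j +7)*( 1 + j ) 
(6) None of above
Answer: 5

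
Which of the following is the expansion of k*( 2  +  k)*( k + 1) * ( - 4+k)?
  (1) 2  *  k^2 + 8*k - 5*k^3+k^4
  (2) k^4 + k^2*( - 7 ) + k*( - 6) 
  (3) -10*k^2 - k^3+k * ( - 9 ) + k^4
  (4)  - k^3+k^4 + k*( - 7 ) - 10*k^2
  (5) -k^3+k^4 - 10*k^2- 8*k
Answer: 5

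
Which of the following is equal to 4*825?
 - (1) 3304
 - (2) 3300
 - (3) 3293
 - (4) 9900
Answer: 2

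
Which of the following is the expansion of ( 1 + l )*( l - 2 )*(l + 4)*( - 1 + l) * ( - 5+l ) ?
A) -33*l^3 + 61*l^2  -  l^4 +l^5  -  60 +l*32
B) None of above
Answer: B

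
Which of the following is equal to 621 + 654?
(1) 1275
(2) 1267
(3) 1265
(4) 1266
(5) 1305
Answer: 1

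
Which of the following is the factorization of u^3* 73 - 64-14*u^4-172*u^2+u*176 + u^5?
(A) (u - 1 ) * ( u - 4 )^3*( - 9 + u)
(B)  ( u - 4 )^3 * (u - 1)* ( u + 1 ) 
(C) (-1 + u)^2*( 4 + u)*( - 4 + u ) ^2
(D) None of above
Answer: D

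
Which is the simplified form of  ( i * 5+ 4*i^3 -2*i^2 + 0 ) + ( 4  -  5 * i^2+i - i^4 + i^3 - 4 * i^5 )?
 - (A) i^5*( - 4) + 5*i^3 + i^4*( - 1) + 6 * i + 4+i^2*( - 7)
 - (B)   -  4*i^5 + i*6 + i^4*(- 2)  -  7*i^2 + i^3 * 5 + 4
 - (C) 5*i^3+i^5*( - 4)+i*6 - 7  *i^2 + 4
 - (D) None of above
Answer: A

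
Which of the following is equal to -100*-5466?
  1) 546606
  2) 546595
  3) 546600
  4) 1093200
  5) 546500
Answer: 3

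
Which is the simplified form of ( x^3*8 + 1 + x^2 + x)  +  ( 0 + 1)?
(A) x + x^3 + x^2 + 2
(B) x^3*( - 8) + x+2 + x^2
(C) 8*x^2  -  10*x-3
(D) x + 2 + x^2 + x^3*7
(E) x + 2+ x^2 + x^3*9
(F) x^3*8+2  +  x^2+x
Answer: F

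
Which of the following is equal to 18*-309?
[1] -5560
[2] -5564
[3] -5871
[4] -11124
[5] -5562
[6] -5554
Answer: 5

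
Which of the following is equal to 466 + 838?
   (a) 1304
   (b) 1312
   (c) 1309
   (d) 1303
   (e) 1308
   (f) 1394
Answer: a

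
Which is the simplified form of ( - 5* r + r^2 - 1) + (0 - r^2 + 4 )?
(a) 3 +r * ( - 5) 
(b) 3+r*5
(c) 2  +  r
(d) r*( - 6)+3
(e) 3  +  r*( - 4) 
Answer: a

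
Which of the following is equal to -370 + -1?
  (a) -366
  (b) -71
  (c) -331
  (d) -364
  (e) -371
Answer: e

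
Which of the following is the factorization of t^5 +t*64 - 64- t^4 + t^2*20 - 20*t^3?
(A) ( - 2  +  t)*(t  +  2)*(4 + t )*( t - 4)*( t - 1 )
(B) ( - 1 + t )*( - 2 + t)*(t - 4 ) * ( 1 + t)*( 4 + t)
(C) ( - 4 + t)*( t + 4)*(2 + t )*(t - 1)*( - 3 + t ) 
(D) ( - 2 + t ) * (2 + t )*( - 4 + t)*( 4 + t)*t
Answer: A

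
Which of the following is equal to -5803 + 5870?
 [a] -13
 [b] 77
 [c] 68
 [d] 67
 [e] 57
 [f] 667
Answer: d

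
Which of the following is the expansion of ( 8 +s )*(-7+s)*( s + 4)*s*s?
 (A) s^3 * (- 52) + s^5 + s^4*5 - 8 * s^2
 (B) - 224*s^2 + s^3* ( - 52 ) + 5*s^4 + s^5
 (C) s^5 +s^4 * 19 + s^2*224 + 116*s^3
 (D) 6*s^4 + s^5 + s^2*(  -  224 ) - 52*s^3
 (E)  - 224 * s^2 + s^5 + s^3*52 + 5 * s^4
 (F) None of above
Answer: B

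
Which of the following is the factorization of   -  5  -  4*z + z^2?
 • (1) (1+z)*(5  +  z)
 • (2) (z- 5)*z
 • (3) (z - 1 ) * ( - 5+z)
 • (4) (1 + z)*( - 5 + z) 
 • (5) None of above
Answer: 4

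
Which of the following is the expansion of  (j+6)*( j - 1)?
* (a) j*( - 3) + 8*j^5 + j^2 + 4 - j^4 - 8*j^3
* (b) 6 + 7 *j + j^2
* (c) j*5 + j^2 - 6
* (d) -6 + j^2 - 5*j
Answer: c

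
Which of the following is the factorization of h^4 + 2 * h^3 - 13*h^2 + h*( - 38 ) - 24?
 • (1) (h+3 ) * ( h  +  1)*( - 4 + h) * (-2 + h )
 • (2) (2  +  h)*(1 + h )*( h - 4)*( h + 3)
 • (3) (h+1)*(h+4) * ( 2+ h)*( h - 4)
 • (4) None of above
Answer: 2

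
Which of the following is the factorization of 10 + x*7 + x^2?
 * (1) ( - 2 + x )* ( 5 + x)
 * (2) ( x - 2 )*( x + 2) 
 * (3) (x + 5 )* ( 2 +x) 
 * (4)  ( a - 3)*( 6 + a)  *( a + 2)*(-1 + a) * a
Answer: 3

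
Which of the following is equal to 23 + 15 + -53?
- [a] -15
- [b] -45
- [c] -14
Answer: a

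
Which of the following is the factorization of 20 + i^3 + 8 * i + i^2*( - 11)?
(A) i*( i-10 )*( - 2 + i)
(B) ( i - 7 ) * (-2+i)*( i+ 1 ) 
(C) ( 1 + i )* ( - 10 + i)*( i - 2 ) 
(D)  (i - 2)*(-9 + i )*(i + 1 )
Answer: C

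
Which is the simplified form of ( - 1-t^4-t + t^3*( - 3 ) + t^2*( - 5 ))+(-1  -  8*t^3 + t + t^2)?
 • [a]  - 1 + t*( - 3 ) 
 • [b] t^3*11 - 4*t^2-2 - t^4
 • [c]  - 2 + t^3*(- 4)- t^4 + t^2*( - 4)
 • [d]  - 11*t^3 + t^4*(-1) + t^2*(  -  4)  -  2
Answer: d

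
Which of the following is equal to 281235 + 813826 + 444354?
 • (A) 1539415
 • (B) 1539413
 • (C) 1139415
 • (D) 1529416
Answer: A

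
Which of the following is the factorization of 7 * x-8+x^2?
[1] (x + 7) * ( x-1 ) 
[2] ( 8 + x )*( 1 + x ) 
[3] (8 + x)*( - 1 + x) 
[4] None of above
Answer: 3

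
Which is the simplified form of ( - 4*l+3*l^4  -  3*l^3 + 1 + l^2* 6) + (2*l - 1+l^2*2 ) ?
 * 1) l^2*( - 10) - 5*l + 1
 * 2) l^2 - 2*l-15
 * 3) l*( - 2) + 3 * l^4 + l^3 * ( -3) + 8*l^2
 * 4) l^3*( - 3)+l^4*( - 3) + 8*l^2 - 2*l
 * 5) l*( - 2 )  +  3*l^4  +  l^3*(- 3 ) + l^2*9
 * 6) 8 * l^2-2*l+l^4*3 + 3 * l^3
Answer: 3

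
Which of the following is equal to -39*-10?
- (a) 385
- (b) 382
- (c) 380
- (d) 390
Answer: d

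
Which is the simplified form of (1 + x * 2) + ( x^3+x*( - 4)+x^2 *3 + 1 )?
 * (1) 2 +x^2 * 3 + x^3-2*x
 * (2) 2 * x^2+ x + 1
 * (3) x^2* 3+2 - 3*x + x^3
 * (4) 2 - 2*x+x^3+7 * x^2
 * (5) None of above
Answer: 1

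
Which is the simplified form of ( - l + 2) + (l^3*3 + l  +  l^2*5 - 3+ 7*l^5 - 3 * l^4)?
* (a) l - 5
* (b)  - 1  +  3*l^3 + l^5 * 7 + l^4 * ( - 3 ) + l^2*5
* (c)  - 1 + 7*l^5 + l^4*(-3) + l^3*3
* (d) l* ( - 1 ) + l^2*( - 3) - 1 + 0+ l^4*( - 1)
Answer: b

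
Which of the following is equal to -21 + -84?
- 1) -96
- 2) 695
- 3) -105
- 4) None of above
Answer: 3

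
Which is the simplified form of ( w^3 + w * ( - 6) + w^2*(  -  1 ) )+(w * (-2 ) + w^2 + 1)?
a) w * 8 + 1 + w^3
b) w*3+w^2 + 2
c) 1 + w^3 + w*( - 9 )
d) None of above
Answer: d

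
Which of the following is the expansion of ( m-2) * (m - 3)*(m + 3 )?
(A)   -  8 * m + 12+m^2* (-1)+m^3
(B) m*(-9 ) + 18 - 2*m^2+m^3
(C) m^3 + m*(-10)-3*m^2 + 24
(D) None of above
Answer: B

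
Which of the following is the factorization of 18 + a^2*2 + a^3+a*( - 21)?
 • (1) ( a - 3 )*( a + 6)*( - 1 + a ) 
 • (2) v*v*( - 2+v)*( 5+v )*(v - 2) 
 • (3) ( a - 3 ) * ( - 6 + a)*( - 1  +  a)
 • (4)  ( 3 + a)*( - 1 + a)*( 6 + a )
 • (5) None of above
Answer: 1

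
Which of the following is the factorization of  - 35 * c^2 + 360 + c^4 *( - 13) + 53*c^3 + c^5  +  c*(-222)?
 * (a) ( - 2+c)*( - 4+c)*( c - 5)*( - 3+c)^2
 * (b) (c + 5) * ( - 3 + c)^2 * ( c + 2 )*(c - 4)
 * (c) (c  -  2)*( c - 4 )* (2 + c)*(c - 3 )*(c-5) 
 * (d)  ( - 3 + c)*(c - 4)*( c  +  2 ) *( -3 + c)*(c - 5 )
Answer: d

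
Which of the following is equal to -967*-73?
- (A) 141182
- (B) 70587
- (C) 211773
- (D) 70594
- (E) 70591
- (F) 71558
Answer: E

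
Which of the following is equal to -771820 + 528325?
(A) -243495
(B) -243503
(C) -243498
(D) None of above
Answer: A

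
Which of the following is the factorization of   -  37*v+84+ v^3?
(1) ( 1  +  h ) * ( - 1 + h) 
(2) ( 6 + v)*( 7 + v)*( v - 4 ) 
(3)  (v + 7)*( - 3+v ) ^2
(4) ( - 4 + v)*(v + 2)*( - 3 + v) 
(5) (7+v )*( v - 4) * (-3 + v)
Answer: 5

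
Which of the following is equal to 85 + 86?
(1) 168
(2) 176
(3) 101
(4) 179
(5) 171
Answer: 5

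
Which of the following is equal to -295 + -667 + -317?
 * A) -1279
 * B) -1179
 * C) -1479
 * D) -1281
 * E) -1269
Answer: A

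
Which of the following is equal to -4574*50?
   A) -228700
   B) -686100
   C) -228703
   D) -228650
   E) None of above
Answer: A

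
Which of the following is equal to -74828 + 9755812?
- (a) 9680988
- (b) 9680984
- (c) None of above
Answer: b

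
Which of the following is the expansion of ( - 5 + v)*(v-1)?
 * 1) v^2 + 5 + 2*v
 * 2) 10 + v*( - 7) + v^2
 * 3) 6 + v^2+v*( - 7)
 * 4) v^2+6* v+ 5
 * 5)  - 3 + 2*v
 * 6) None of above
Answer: 6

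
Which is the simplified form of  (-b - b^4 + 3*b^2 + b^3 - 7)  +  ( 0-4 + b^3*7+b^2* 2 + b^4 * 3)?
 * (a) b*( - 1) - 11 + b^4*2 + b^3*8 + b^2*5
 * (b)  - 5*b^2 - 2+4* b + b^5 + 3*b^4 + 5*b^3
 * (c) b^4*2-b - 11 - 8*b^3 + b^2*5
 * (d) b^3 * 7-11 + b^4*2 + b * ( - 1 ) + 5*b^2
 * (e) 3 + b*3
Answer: a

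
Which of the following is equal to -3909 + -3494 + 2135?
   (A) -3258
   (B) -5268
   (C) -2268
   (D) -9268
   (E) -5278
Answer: B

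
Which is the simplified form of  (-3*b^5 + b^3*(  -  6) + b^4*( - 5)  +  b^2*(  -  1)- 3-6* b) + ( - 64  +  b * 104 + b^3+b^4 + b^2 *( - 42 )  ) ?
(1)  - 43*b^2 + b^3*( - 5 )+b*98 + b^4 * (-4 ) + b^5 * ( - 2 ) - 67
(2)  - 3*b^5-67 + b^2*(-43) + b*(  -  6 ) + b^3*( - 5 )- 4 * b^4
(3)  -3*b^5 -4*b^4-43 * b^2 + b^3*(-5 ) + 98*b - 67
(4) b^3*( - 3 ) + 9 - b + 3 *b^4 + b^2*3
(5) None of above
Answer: 3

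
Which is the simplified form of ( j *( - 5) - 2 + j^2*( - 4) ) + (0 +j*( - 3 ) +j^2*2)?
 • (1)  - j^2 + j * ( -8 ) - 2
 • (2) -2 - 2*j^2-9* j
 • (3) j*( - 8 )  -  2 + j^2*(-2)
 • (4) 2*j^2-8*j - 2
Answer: 3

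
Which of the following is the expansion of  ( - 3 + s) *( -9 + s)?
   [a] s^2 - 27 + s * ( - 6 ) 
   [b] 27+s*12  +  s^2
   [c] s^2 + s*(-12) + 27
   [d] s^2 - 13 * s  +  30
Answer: c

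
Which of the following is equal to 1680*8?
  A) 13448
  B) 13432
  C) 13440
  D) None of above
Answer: C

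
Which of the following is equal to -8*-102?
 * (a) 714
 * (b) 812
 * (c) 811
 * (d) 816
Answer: d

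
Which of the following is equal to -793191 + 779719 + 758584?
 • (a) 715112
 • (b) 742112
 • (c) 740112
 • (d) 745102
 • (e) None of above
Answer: e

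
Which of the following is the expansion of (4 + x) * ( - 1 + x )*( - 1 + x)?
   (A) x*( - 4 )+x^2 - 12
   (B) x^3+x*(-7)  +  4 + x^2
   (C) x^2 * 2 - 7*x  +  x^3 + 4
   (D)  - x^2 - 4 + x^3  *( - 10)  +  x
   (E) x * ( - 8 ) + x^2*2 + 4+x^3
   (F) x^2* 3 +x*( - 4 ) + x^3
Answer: C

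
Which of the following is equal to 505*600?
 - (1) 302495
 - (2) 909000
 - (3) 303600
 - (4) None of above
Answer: 4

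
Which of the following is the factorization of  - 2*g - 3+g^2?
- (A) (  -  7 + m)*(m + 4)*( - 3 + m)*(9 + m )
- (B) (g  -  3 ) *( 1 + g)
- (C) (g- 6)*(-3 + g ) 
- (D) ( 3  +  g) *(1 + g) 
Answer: B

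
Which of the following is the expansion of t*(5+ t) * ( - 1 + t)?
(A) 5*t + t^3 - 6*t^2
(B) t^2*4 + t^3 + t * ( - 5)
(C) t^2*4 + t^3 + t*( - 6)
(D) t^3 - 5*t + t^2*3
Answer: B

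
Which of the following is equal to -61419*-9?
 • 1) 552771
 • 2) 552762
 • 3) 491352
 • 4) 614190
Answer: 1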